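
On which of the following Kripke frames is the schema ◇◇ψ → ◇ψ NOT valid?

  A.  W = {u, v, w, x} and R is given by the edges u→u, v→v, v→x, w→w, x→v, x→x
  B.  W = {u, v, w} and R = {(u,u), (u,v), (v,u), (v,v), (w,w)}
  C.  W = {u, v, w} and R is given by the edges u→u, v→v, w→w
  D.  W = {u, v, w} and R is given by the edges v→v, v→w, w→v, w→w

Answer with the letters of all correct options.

The schema ◇◇ψ → ◇ψ is the dual of axiom 4; it is valid on a frame iff R is transitive.
(A) R is transitive (R is closed under composition), so the schema is valid here.
(B) R is transitive (R is closed under composition), so the schema is valid here.
(C) R is transitive (R is closed under composition), so the schema is valid here.
(D) R is transitive (R is closed under composition), so the schema is valid here.

none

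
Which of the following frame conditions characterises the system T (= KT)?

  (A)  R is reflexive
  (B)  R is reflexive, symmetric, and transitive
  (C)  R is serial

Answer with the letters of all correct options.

A

(A) T (= KT) is sound and complete for exactly this class.
(B) this class determines S5, not T (= KT).
(C) this class determines D, not T (= KT).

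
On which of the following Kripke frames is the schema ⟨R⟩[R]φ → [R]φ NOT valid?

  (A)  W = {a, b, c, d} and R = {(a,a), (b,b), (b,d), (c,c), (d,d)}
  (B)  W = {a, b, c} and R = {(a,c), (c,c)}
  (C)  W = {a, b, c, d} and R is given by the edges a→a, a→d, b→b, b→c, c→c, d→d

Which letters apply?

The schema ⟨R⟩[R]φ → [R]φ is the dual of axiom 5; it is valid on a frame iff R is euclidean.
(A) R is not euclidean (b R d and b R b but not d R b), so the schema fails here.
(B) R is euclidean (any two R-successors of the same world are R-related), so the schema is valid here.
(C) R is not euclidean (a R d and a R a but not d R a), so the schema fails here.

A, C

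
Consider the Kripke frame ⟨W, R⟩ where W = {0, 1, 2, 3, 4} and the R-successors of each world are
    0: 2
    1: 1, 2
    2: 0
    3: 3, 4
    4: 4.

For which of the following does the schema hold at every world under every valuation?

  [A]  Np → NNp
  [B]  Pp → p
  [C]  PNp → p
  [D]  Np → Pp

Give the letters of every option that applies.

R is not symmetric: 1 R 2 but not 2 R 1.
R is not transitive: 0 R 2 and 2 R 0 but not 0 R 0.
R is serial: every world has an R-successor.
R is not a subset of the identity: 0 R 2 with 0 ≠ 2.
(A) Np → NNp is axiom 4, which corresponds to transitivity. R is not transitive — not valid.
(B) Pp → p (the converse of T) corresponds to R being a subset of the identity. Here R ⊄ identity, so not valid.
(C) PNp → p is the dual of axiom B; it is valid on a frame exactly when R is symmetric. R is not symmetric, so not valid.
(D) axiom D: valid iff R is serial. R is serial — valid.

D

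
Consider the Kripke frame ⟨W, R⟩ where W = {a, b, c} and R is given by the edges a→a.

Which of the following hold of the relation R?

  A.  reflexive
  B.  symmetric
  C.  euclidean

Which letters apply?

B, C

(A) not reflexive: not b R b.
(B) symmetric: every R-edge is matched by its reverse.
(C) euclidean: any two R-successors of the same world are R-related.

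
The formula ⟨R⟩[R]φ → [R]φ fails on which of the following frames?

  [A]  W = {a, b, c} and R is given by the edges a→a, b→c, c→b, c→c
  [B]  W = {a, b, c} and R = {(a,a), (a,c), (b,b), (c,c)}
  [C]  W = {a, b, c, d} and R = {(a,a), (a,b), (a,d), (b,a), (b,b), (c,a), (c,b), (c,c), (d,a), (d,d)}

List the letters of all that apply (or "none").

A, B, C

The schema ⟨R⟩[R]φ → [R]φ is the dual of axiom 5; it is valid on a frame iff R is euclidean.
(A) R is not euclidean (c R b and c R b but not b R b), so the schema fails here.
(B) R is not euclidean (a R c and a R a but not c R a), so the schema fails here.
(C) R is not euclidean (a R b and a R d but not b R d), so the schema fails here.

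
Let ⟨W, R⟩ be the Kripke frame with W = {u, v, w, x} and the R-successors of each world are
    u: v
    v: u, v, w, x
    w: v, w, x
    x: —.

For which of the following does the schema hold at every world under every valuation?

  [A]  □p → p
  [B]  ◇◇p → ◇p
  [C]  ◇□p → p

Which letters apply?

none

R is not reflexive: not u R u.
R is not symmetric: v R x but not x R v.
R is not transitive: u R v and v R u but not u R u.
(A) □p → p (axiom T) characterises the reflexive frames. R is not reflexive — not valid.
(B) ◇◇p → ◇p (the dual of axiom 4) characterises the transitive frames. R is not transitive — not valid.
(C) ◇□p → p is the dual of axiom B, which corresponds to symmetry. R is not symmetric — not valid.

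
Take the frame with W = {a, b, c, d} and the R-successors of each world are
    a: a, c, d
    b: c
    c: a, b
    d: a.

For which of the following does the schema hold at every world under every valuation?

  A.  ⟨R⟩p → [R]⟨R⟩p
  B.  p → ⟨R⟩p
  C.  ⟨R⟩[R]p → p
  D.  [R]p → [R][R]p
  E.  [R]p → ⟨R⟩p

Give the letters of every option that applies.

R is not reflexive: not b R b.
R is symmetric: every R-edge is matched by its reverse.
R is not transitive: a R c and c R b but not a R b.
R is not euclidean: a R c and a R d but not c R d.
R is serial: every world has an R-successor.
(A) axiom 5: valid iff R is euclidean. R is not euclidean — not valid.
(B) the dual of axiom T: valid iff R is reflexive. R is not reflexive — not valid.
(C) ⟨R⟩[R]p → p (the dual of axiom B) characterises the symmetric frames. R is symmetric — valid.
(D) axiom 4: valid iff R is transitive. R is not transitive — not valid.
(E) [R]p → ⟨R⟩p is axiom D, which corresponds to seriality. R is serial — valid.

C, E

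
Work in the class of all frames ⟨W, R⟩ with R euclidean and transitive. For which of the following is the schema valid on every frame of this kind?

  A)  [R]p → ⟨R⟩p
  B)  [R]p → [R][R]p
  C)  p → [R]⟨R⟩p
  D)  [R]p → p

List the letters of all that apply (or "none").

(A) axiom D: valid iff R is serial. Such an R need not be serial — not valid.
(B) [R]p → [R][R]p is axiom 4; it is valid on a frame exactly when R is transitive. Every such R is transitive, so valid.
(C) axiom B: valid iff R is symmetric. Such an R need not be symmetric — not valid.
(D) [R]p → p is axiom T, which corresponds to reflexivity. Such an R need not be reflexive — not valid.

B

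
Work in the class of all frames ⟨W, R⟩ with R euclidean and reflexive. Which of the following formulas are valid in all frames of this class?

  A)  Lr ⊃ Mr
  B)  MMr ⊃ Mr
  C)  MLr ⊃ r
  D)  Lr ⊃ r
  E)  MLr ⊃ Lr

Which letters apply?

A, B, C, D, E

A reflexive euclidean relation is also symmetric (from wRw and wRv the euclidean condition gives vRw) and hence transitive; it is an equivalence relation.
(A) axiom D: valid iff R is serial. Every such R is serial — valid.
(B) MMr ⊃ Mr is the dual of axiom 4; it is valid on a frame exactly when R is transitive. Every such R is transitive, so valid.
(C) the dual of axiom B: valid iff R is symmetric. Every such R is symmetric — valid.
(D) Lr ⊃ r is axiom T; it is valid on a frame exactly when R is reflexive. Every such R is reflexive, so valid.
(E) MLr ⊃ Lr is the dual of axiom 5; it is valid on a frame exactly when R is euclidean. Every such R is euclidean, so valid.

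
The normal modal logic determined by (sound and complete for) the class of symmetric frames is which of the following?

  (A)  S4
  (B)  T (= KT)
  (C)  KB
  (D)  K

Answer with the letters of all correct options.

(A) S4 is determined by the class of reflexive and transitive frames.
(B) T (= KT) is determined by the class of reflexive frames.
(C) KB is determined by exactly this class.
(D) K is determined by the class of arbitrary frames.

C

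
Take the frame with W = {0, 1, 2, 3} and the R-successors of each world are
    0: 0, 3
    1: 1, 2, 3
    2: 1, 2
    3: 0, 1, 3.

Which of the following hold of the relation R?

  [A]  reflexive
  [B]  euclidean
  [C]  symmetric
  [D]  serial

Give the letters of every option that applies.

(A) reflexive: each world relates to itself.
(B) not euclidean: 1 R 2 and 1 R 3 but not 2 R 3.
(C) symmetric: every R-edge is matched by its reverse.
(D) serial: every world has an R-successor.

A, C, D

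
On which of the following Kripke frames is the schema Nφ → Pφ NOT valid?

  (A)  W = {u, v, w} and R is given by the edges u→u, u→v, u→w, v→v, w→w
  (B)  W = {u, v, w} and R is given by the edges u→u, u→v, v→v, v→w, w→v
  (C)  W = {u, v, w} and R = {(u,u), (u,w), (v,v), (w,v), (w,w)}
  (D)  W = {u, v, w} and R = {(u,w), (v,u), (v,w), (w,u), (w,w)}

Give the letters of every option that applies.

none

The schema Nφ → Pφ is axiom D; it is valid on a frame iff R is serial.
(A) R is serial (every world has an R-successor), so the schema is valid here.
(B) R is serial (every world has an R-successor), so the schema is valid here.
(C) R is serial (every world has an R-successor), so the schema is valid here.
(D) R is serial (every world has an R-successor), so the schema is valid here.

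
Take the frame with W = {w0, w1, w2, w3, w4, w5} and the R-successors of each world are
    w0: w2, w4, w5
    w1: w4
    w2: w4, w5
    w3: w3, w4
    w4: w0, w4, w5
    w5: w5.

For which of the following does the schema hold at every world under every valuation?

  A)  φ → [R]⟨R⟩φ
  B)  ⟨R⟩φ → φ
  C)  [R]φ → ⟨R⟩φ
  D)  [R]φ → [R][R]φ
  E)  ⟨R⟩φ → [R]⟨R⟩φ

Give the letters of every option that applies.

C

R is not symmetric: w0 R w2 but not w2 R w0.
R is not transitive: w0 R w4 and w4 R w0 but not w0 R w0.
R is not euclidean: w0 R w4 and w0 R w2 but not w4 R w2.
R is serial: every world has an R-successor.
R is not a subset of the identity: w0 R w2 with w0 ≠ w2.
(A) φ → [R]⟨R⟩φ is axiom B; it is valid on a frame exactly when R is symmetric. R is not symmetric, so not valid.
(B) ⟨R⟩φ → φ is valid only on frames where every R-edge is a self-loop. Here R ⊄ identity — not valid.
(C) axiom D: valid iff R is serial. R is serial — valid.
(D) axiom 4: valid iff R is transitive. R is not transitive — not valid.
(E) axiom 5: valid iff R is euclidean. R is not euclidean — not valid.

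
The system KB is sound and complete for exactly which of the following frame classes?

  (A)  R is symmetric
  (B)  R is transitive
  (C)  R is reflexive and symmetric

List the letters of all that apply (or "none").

(A) KB is sound and complete for exactly this class.
(B) this class determines K4, not KB.
(C) this class determines B (= KTB), not KB.

A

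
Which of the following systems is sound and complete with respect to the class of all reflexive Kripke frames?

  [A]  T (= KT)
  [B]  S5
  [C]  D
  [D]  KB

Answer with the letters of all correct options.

(A) T (= KT) is determined by exactly this class.
(B) S5 is determined by the class of reflexive, symmetric, and transitive frames.
(C) D is determined by the class of serial frames.
(D) KB is determined by the class of symmetric frames.

A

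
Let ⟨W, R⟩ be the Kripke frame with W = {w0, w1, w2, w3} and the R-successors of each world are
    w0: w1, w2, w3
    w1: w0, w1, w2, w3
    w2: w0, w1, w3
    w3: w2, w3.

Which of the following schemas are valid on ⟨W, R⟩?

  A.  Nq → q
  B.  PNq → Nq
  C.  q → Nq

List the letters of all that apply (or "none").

R is not reflexive: not w0 R w0.
R is not euclidean: w0 R w3 and w0 R w1 but not w3 R w1.
R is not a subset of the identity: w0 R w1 with w0 ≠ w1.
(A) axiom T: valid iff R is reflexive. R is not reflexive — not valid.
(B) PNq → Nq is the dual of axiom 5, which corresponds to the euclidean property. R is not euclidean — not valid.
(C) q → Nq (equivalent to ◇p→p) corresponds to R being a subset of the identity. Here R ⊄ identity, so not valid.

none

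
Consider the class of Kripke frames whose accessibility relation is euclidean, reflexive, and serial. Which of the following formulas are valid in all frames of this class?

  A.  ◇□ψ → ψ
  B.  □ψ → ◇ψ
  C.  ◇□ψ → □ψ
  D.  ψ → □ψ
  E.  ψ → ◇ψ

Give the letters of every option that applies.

A relation that is euclidean, reflexive, and serial is also symmetric and transitive.
(A) ◇□ψ → ψ is the dual of axiom B, which corresponds to symmetry. Every such R is symmetric — valid.
(B) axiom D: valid iff R is serial. Every such R is serial — valid.
(C) the dual of axiom 5: valid iff R is euclidean. Every such R is euclidean — valid.
(D) ψ → □ψ is equivalent to ◇p→p; it holds exactly when R ⊆ identity. Such an R need not be a subset of the identity — not valid.
(E) ψ → ◇ψ is the dual of axiom T, which corresponds to reflexivity. Every such R is reflexive — valid.

A, B, C, E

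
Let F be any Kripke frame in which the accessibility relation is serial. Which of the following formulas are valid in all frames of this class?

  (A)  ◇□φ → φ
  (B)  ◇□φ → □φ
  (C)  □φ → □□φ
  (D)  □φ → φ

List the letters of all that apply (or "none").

none

(A) ◇□φ → φ is the dual of axiom B; it is valid on a frame exactly when R is symmetric. Such an R need not be symmetric, so not valid.
(B) ◇□φ → □φ (the dual of axiom 5) characterises the euclidean frames. Such an R need not be euclidean — not valid.
(C) □φ → □□φ is axiom 4; it is valid on a frame exactly when R is transitive. Such an R need not be transitive, so not valid.
(D) axiom T: valid iff R is reflexive. Such an R need not be reflexive — not valid.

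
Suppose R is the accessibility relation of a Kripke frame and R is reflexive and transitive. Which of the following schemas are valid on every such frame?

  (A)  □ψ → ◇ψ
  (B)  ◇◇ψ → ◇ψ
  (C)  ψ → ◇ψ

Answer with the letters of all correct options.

Reflexive relations are serial.
(A) □ψ → ◇ψ (axiom D) characterises the serial frames. Every such R is serial — valid.
(B) ◇◇ψ → ◇ψ (the dual of axiom 4) characterises the transitive frames. Every such R is transitive — valid.
(C) ψ → ◇ψ (the dual of axiom T) characterises the reflexive frames. Every such R is reflexive — valid.

A, B, C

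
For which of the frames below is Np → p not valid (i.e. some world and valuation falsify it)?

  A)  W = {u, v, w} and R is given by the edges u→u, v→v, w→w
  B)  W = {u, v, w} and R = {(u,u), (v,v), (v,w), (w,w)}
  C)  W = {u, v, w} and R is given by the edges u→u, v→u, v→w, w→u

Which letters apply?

C

The schema Np → p is axiom T; it is valid on a frame iff R is reflexive.
(A) R is reflexive (each world relates to itself), so the schema is valid here.
(B) R is reflexive (each world relates to itself), so the schema is valid here.
(C) R is not reflexive (not v R v), so the schema fails here.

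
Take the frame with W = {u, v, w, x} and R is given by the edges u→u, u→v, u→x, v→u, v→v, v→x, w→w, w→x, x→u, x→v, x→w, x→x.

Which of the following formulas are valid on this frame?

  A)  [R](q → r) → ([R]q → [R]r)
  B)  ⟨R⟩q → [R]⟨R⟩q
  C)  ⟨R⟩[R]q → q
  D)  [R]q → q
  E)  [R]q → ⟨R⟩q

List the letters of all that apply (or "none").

R is reflexive: each world relates to itself.
R is symmetric: every R-edge is matched by its reverse.
R is not euclidean: x R u and x R w but not u R w.
R is serial: every world has an R-successor.
(A) [R](q → r) → ([R]q → [R]r) is the K axiom; it holds on all frames — valid.
(B) axiom 5: valid iff R is euclidean. R is not euclidean — not valid.
(C) the dual of axiom B: valid iff R is symmetric. R is symmetric — valid.
(D) [R]q → q is axiom T; it is valid on a frame exactly when R is reflexive. R is reflexive, so valid.
(E) axiom D: valid iff R is serial. R is serial — valid.

A, C, D, E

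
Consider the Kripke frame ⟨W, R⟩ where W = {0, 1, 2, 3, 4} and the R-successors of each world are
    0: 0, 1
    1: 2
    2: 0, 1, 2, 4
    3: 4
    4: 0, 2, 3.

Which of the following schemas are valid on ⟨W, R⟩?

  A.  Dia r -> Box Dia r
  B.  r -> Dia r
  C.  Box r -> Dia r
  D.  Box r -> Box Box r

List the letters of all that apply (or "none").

R is not reflexive: not 1 R 1.
R is not transitive: 0 R 1 and 1 R 2 but not 0 R 2.
R is not euclidean: 0 R 1 and 0 R 0 but not 1 R 0.
R is serial: every world has an R-successor.
(A) Dia r -> Box Dia r (axiom 5) characterises the euclidean frames. R is not euclidean — not valid.
(B) r -> Dia r is the dual of axiom T, which corresponds to reflexivity. R is not reflexive — not valid.
(C) Box r -> Dia r is axiom D; it is valid on a frame exactly when R is serial. R is serial, so valid.
(D) Box r -> Box Box r is axiom 4; it is valid on a frame exactly when R is transitive. R is not transitive, so not valid.

C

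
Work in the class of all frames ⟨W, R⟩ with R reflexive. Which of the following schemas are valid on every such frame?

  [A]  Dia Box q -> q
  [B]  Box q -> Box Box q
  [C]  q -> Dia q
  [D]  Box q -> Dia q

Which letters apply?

C, D

A reflexive relation is serial.
(A) Dia Box q -> q is the dual of axiom B; it is valid on a frame exactly when R is symmetric. Such an R need not be symmetric, so not valid.
(B) axiom 4: valid iff R is transitive. Such an R need not be transitive — not valid.
(C) q -> Dia q is the dual of axiom T; it is valid on a frame exactly when R is reflexive. Every such R is reflexive, so valid.
(D) Box q -> Dia q (axiom D) characterises the serial frames. Every such R is serial — valid.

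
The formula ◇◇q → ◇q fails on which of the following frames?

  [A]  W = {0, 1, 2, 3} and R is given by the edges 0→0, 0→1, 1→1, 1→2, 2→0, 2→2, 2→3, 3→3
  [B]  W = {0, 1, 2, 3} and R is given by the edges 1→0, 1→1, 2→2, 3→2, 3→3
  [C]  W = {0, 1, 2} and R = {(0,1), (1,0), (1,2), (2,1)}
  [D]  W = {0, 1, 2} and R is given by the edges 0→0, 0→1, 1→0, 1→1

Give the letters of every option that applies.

A, C

The schema ◇◇q → ◇q is the dual of axiom 4; it is valid on a frame iff R is transitive.
(A) R is not transitive (0 R 1 and 1 R 2 but not 0 R 2), so the schema fails here.
(B) R is transitive (R is closed under composition), so the schema is valid here.
(C) R is not transitive (0 R 1 and 1 R 0 but not 0 R 0), so the schema fails here.
(D) R is transitive (R is closed under composition), so the schema is valid here.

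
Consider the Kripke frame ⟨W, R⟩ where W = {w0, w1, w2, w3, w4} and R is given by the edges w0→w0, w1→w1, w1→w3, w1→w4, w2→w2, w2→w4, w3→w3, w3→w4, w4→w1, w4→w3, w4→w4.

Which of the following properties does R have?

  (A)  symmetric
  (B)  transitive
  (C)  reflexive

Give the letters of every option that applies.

C

(A) not symmetric: w1 R w3 but not w3 R w1.
(B) not transitive: w2 R w4 and w4 R w1 but not w2 R w1.
(C) reflexive: each world relates to itself.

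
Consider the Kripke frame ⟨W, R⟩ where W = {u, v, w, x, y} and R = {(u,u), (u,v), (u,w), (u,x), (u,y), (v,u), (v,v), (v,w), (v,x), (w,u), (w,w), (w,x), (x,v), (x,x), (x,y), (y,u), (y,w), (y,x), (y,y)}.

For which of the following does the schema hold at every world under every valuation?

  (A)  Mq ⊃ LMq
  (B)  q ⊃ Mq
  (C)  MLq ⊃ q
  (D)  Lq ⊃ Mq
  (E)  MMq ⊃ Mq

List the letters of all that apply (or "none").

B, D

R is reflexive: each world relates to itself.
R is not symmetric: u R x but not x R u.
R is not transitive: v R u and u R y but not v R y.
R is not euclidean: u R v and u R y but not v R y.
R is serial: every world has an R-successor.
(A) Mq ⊃ LMq is axiom 5, which corresponds to the euclidean property. R is not euclidean — not valid.
(B) q ⊃ Mq (the dual of axiom T) characterises the reflexive frames. R is reflexive — valid.
(C) MLq ⊃ q is the dual of axiom B; it is valid on a frame exactly when R is symmetric. R is not symmetric, so not valid.
(D) axiom D: valid iff R is serial. R is serial — valid.
(E) MMq ⊃ Mq is the dual of axiom 4, which corresponds to transitivity. R is not transitive — not valid.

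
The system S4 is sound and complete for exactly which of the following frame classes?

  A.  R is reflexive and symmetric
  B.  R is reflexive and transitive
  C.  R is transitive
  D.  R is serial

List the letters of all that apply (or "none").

B

(A) this class determines B (= KTB), not S4.
(B) S4 is sound and complete for exactly this class.
(C) this class determines K4, not S4.
(D) this class determines D, not S4.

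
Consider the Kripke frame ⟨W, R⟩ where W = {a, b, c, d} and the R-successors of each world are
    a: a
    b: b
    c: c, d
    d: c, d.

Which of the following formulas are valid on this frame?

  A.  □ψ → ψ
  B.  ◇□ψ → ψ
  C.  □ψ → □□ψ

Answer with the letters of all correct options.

A, B, C

R is reflexive: each world relates to itself.
R is symmetric: every R-edge is matched by its reverse.
R is transitive: R is closed under composition.
(A) □ψ → ψ is axiom T; it is valid on a frame exactly when R is reflexive. R is reflexive, so valid.
(B) ◇□ψ → ψ is the dual of axiom B, which corresponds to symmetry. R is symmetric — valid.
(C) □ψ → □□ψ is axiom 4; it is valid on a frame exactly when R is transitive. R is transitive, so valid.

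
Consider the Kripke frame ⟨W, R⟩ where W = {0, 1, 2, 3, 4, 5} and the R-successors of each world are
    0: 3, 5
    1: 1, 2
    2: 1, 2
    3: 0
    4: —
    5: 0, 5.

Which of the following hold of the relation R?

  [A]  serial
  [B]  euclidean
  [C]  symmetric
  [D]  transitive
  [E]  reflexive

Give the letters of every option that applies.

(A) not serial: 4 has no R-successor.
(B) not euclidean: 0 R 3 and 0 R 5 but not 3 R 5.
(C) symmetric: every R-edge is matched by its reverse.
(D) not transitive: 0 R 3 and 3 R 0 but not 0 R 0.
(E) not reflexive: not 0 R 0.

C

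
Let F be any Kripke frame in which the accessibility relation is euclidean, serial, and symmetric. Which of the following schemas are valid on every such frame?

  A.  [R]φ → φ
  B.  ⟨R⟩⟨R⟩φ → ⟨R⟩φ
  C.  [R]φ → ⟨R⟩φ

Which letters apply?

A, B, C

Serial, symmetric and euclidean together give transitive (from symmetry + euclidean) and then reflexive; the relation is an equivalence.
(A) [R]φ → φ is axiom T, which corresponds to reflexivity. Every such R is reflexive — valid.
(B) ⟨R⟩⟨R⟩φ → ⟨R⟩φ (the dual of axiom 4) characterises the transitive frames. Every such R is transitive — valid.
(C) [R]φ → ⟨R⟩φ is axiom D; it is valid on a frame exactly when R is serial. Every such R is serial, so valid.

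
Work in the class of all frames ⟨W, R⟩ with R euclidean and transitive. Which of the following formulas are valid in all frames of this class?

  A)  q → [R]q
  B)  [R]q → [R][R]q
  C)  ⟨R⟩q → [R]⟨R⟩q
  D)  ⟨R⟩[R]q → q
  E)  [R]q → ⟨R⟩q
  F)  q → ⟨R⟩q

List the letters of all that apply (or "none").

B, C

(A) q → [R]q is valid only on frames where every R-edge is a self-loop. Such an R need not be a subset of the identity — not valid.
(B) [R]q → [R][R]q is axiom 4; it is valid on a frame exactly when R is transitive. Every such R is transitive, so valid.
(C) ⟨R⟩q → [R]⟨R⟩q is axiom 5; it is valid on a frame exactly when R is euclidean. Every such R is euclidean, so valid.
(D) ⟨R⟩[R]q → q is the dual of axiom B; it is valid on a frame exactly when R is symmetric. Such an R need not be symmetric, so not valid.
(E) [R]q → ⟨R⟩q is axiom D, which corresponds to seriality. Such an R need not be serial — not valid.
(F) q → ⟨R⟩q is the dual of axiom T; it is valid on a frame exactly when R is reflexive. Such an R need not be reflexive, so not valid.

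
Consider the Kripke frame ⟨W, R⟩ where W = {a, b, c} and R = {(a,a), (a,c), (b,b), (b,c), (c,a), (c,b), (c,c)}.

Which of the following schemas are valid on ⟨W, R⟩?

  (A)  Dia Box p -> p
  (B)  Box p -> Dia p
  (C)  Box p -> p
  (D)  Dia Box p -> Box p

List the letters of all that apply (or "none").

A, B, C

R is reflexive: each world relates to itself.
R is symmetric: every R-edge is matched by its reverse.
R is not euclidean: c R a and c R b but not a R b.
R is serial: every world has an R-successor.
(A) Dia Box p -> p is the dual of axiom B; it is valid on a frame exactly when R is symmetric. R is symmetric, so valid.
(B) Box p -> Dia p is axiom D, which corresponds to seriality. R is serial — valid.
(C) Box p -> p is axiom T, which corresponds to reflexivity. R is reflexive — valid.
(D) Dia Box p -> Box p (the dual of axiom 5) characterises the euclidean frames. R is not euclidean — not valid.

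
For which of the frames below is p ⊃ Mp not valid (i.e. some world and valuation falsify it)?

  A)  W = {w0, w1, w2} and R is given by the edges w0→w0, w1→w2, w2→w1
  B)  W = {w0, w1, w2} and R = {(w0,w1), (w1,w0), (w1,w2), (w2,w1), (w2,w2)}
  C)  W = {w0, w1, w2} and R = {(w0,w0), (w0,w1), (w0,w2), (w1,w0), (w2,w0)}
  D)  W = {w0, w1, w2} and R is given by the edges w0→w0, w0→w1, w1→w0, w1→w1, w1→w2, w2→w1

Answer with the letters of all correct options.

A, B, C, D

The schema p ⊃ Mp is the dual of axiom T; it is valid on a frame iff R is reflexive.
(A) R is not reflexive (not w1 R w1), so the schema fails here.
(B) R is not reflexive (not w0 R w0), so the schema fails here.
(C) R is not reflexive (not w1 R w1), so the schema fails here.
(D) R is not reflexive (not w2 R w2), so the schema fails here.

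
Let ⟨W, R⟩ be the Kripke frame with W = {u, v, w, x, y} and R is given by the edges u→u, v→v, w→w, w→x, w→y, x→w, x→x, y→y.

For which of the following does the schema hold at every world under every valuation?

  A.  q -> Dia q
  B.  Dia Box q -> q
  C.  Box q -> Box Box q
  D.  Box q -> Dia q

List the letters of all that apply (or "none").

A, D

R is reflexive: each world relates to itself.
R is not symmetric: w R y but not y R w.
R is not transitive: x R w and w R y but not x R y.
R is serial: every world has an R-successor.
(A) q -> Dia q (the dual of axiom T) characterises the reflexive frames. R is reflexive — valid.
(B) the dual of axiom B: valid iff R is symmetric. R is not symmetric — not valid.
(C) Box q -> Box Box q is axiom 4; it is valid on a frame exactly when R is transitive. R is not transitive, so not valid.
(D) Box q -> Dia q (axiom D) characterises the serial frames. R is serial — valid.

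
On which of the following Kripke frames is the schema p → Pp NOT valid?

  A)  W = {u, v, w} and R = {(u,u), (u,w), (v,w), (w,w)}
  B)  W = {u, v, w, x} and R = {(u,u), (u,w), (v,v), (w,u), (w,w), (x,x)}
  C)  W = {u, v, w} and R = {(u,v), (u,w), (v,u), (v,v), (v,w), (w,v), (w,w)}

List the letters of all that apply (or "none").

The schema p → Pp is the dual of axiom T; it is valid on a frame iff R is reflexive.
(A) R is not reflexive (not v R v), so the schema fails here.
(B) R is reflexive (each world relates to itself), so the schema is valid here.
(C) R is not reflexive (not u R u), so the schema fails here.

A, C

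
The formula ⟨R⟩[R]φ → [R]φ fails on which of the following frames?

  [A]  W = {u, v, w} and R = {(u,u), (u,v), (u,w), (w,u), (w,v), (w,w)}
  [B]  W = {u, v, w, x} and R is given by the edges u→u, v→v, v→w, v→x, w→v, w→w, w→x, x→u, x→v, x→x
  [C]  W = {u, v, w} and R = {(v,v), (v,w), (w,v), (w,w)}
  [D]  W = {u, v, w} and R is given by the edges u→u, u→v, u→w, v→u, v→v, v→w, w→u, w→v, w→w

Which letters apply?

A, B

The schema ⟨R⟩[R]φ → [R]φ is the dual of axiom 5; it is valid on a frame iff R is euclidean.
(A) R is not euclidean (u R v and u R u but not v R u), so the schema fails here.
(B) R is not euclidean (v R x and v R w but not x R w), so the schema fails here.
(C) R is euclidean (any two R-successors of the same world are R-related), so the schema is valid here.
(D) R is euclidean (any two R-successors of the same world are R-related), so the schema is valid here.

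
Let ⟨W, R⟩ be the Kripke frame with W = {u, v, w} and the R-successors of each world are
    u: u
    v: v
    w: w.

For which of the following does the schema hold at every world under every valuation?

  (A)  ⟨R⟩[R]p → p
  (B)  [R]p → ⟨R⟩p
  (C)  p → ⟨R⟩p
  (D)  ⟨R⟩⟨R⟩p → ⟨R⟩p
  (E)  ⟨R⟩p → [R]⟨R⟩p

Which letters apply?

R is reflexive: each world relates to itself.
R is symmetric: every R-edge is matched by its reverse.
R is transitive: R is closed under composition.
R is euclidean: any two R-successors of the same world are R-related.
R is serial: every world has an R-successor.
(A) ⟨R⟩[R]p → p (the dual of axiom B) characterises the symmetric frames. R is symmetric — valid.
(B) axiom D: valid iff R is serial. R is serial — valid.
(C) p → ⟨R⟩p is the dual of axiom T; it is valid on a frame exactly when R is reflexive. R is reflexive, so valid.
(D) ⟨R⟩⟨R⟩p → ⟨R⟩p is the dual of axiom 4; it is valid on a frame exactly when R is transitive. R is transitive, so valid.
(E) ⟨R⟩p → [R]⟨R⟩p is axiom 5, which corresponds to the euclidean property. R is euclidean — valid.

A, B, C, D, E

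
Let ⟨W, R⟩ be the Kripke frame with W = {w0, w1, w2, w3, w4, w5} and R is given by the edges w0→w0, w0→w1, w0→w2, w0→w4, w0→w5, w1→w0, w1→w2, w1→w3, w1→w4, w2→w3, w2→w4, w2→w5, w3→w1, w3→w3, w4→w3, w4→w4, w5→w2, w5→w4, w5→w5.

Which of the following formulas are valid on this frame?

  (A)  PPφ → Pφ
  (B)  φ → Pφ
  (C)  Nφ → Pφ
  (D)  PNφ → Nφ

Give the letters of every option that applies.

R is not reflexive: not w1 R w1.
R is not transitive: w0 R w1 and w1 R w3 but not w0 R w3.
R is not euclidean: w0 R w1 and w0 R w5 but not w1 R w5.
R is serial: every world has an R-successor.
(A) PPφ → Pφ (the dual of axiom 4) characterises the transitive frames. R is not transitive — not valid.
(B) φ → Pφ (the dual of axiom T) characterises the reflexive frames. R is not reflexive — not valid.
(C) Nφ → Pφ is axiom D, which corresponds to seriality. R is serial — valid.
(D) PNφ → Nφ is the dual of axiom 5, which corresponds to the euclidean property. R is not euclidean — not valid.

C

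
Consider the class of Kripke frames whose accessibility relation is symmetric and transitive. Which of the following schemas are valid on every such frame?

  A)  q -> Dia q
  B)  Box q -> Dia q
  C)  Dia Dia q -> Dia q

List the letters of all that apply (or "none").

C

A symmetric transitive relation is euclidean (uRv and uRw give vRu by symmetry, then vRw by transitivity).
(A) q -> Dia q (the dual of axiom T) characterises the reflexive frames. Such an R need not be reflexive — not valid.
(B) Box q -> Dia q (axiom D) characterises the serial frames. Such an R need not be serial — not valid.
(C) the dual of axiom 4: valid iff R is transitive. Every such R is transitive — valid.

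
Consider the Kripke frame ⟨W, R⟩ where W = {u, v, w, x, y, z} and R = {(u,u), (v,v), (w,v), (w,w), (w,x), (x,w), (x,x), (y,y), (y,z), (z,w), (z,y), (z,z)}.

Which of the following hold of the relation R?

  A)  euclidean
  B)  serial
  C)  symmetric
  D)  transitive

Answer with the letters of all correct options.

(A) not euclidean: w R v and w R w but not v R w.
(B) serial: every world has an R-successor.
(C) not symmetric: w R v but not v R w.
(D) not transitive: x R w and w R v but not x R v.

B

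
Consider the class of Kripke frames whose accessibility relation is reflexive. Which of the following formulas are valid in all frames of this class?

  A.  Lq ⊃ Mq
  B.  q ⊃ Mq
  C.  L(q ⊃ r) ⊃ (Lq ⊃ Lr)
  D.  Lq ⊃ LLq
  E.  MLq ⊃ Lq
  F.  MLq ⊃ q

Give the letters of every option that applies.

A, B, C

A reflexive relation is serial.
(A) Lq ⊃ Mq is axiom D, which corresponds to seriality. Every such R is serial — valid.
(B) q ⊃ Mq (the dual of axiom T) characterises the reflexive frames. Every such R is reflexive — valid.
(C) L(q ⊃ r) ⊃ (Lq ⊃ Lr) is axiom K, valid on every Kripke frame — valid.
(D) Lq ⊃ LLq is axiom 4; it is valid on a frame exactly when R is transitive. Such an R need not be transitive, so not valid.
(E) MLq ⊃ Lq is the dual of axiom 5; it is valid on a frame exactly when R is euclidean. Such an R need not be euclidean, so not valid.
(F) MLq ⊃ q (the dual of axiom B) characterises the symmetric frames. Such an R need not be symmetric — not valid.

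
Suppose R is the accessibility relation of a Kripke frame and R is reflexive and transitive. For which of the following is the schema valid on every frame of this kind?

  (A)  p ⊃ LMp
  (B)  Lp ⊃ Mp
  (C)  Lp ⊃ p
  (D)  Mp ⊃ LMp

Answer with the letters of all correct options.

Reflexive relations are serial.
(A) p ⊃ LMp is axiom B, which corresponds to symmetry. Such an R need not be symmetric — not valid.
(B) axiom D: valid iff R is serial. Every such R is serial — valid.
(C) axiom T: valid iff R is reflexive. Every such R is reflexive — valid.
(D) Mp ⊃ LMp is axiom 5; it is valid on a frame exactly when R is euclidean. Such an R need not be euclidean, so not valid.

B, C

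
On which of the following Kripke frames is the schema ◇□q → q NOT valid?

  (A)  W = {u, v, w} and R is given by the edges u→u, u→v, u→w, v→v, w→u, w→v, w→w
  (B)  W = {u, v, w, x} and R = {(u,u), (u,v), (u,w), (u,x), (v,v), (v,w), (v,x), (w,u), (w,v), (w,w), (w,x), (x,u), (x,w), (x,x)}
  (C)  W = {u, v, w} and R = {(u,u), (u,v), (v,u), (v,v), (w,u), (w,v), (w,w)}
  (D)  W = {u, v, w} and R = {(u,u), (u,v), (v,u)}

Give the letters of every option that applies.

A, B, C

The schema ◇□q → q is the dual of axiom B; it is valid on a frame iff R is symmetric.
(A) R is not symmetric (u R v but not v R u), so the schema fails here.
(B) R is not symmetric (u R v but not v R u), so the schema fails here.
(C) R is not symmetric (w R u but not u R w), so the schema fails here.
(D) R is symmetric (every R-edge is matched by its reverse), so the schema is valid here.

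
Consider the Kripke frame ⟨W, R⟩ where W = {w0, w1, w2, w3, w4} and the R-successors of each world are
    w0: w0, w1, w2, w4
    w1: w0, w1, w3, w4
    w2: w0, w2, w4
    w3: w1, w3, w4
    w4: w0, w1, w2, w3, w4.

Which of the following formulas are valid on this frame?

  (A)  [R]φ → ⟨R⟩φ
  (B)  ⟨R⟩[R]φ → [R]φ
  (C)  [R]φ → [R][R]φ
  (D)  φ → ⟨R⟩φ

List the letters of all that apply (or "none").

R is reflexive: each world relates to itself.
R is not transitive: w0 R w1 and w1 R w3 but not w0 R w3.
R is not euclidean: w0 R w1 and w0 R w2 but not w1 R w2.
R is serial: every world has an R-successor.
(A) [R]φ → ⟨R⟩φ is axiom D; it is valid on a frame exactly when R is serial. R is serial, so valid.
(B) ⟨R⟩[R]φ → [R]φ (the dual of axiom 5) characterises the euclidean frames. R is not euclidean — not valid.
(C) [R]φ → [R][R]φ is axiom 4; it is valid on a frame exactly when R is transitive. R is not transitive, so not valid.
(D) the dual of axiom T: valid iff R is reflexive. R is reflexive — valid.

A, D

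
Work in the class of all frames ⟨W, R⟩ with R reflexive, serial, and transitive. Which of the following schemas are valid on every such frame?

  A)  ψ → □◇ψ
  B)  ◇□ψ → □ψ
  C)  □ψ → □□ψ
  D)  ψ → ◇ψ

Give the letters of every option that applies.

(A) ψ → □◇ψ is axiom B, which corresponds to symmetry. Such an R need not be symmetric — not valid.
(B) ◇□ψ → □ψ is the dual of axiom 5; it is valid on a frame exactly when R is euclidean. Such an R need not be euclidean, so not valid.
(C) axiom 4: valid iff R is transitive. Every such R is transitive — valid.
(D) the dual of axiom T: valid iff R is reflexive. Every such R is reflexive — valid.

C, D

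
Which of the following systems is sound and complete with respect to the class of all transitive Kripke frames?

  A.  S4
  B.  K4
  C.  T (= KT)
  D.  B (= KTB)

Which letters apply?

B

(A) S4 is determined by the class of reflexive and transitive frames.
(B) K4 is determined by exactly this class.
(C) T (= KT) is determined by the class of reflexive frames.
(D) B (= KTB) is determined by the class of reflexive and symmetric frames.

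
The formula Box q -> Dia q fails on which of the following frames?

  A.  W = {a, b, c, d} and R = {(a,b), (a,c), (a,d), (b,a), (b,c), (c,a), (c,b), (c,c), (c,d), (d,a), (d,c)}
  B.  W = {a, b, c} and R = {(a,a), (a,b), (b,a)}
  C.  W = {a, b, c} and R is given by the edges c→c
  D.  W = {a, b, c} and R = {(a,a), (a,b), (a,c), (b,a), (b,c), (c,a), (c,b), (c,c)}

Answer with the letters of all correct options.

B, C

The schema Box q -> Dia q is axiom D; it is valid on a frame iff R is serial.
(A) R is serial (every world has an R-successor), so the schema is valid here.
(B) R is not serial (c has no R-successor), so the schema fails here.
(C) R is not serial (a has no R-successor), so the schema fails here.
(D) R is serial (every world has an R-successor), so the schema is valid here.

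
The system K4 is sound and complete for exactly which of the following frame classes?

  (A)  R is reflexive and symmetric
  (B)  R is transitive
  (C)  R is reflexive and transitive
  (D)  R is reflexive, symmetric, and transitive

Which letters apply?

(A) this class determines B (= KTB), not K4.
(B) K4 is sound and complete for exactly this class.
(C) this class determines S4, not K4.
(D) this class determines S5, not K4.

B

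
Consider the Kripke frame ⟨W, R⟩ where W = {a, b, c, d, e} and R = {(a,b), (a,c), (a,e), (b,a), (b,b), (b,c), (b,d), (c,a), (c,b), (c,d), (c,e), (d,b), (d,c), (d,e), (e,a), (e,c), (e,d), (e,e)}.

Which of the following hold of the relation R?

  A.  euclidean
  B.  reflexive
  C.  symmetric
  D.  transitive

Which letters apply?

(A) not euclidean: a R b and a R e but not b R e.
(B) not reflexive: not a R a.
(C) symmetric: every R-edge is matched by its reverse.
(D) not transitive: a R b and b R a but not a R a.

C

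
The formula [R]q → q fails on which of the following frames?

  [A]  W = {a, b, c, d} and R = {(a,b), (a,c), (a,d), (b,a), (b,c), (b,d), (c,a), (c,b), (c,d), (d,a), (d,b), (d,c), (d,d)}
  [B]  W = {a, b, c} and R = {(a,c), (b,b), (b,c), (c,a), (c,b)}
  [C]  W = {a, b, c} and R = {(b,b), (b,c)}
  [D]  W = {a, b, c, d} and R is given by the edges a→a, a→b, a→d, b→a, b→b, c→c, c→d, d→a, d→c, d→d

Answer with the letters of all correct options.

The schema [R]q → q is axiom T; it is valid on a frame iff R is reflexive.
(A) R is not reflexive (not a R a), so the schema fails here.
(B) R is not reflexive (not a R a), so the schema fails here.
(C) R is not reflexive (not a R a), so the schema fails here.
(D) R is reflexive (each world relates to itself), so the schema is valid here.

A, B, C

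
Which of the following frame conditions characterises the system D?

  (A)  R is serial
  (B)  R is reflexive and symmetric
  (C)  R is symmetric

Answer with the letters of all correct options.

A

(A) D is sound and complete for exactly this class.
(B) this class determines B (= KTB), not D.
(C) this class determines KB, not D.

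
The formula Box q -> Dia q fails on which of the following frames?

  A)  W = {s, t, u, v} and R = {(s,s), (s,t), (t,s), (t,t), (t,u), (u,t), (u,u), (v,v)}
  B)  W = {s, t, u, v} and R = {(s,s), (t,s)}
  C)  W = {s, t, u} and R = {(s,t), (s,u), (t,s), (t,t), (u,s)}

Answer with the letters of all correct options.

B

The schema Box q -> Dia q is axiom D; it is valid on a frame iff R is serial.
(A) R is serial (every world has an R-successor), so the schema is valid here.
(B) R is not serial (u has no R-successor), so the schema fails here.
(C) R is serial (every world has an R-successor), so the schema is valid here.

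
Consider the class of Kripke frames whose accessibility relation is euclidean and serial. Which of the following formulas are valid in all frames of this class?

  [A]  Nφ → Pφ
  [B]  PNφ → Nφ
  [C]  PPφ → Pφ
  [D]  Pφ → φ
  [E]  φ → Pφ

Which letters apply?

A, B

(A) Nφ → Pφ is axiom D, which corresponds to seriality. Every such R is serial — valid.
(B) PNφ → Nφ is the dual of axiom 5, which corresponds to the euclidean property. Every such R is euclidean — valid.
(C) PPφ → Pφ is the dual of axiom 4; it is valid on a frame exactly when R is transitive. Such an R need not be transitive, so not valid.
(D) Pφ → φ is valid only on frames where every R-edge is a self-loop. Such an R need not be a subset of the identity — not valid.
(E) φ → Pφ is the dual of axiom T, which corresponds to reflexivity. Such an R need not be reflexive — not valid.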